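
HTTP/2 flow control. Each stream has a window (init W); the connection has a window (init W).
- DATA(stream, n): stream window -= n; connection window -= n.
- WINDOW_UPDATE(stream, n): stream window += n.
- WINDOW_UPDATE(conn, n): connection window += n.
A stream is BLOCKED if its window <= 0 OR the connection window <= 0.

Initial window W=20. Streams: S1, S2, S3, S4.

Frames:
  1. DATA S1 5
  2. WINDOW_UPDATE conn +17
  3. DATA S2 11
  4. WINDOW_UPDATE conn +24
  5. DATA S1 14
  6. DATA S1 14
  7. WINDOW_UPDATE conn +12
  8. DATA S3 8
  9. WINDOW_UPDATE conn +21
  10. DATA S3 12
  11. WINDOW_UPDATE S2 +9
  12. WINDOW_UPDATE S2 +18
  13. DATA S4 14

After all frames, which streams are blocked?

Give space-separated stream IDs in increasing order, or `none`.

Op 1: conn=15 S1=15 S2=20 S3=20 S4=20 blocked=[]
Op 2: conn=32 S1=15 S2=20 S3=20 S4=20 blocked=[]
Op 3: conn=21 S1=15 S2=9 S3=20 S4=20 blocked=[]
Op 4: conn=45 S1=15 S2=9 S3=20 S4=20 blocked=[]
Op 5: conn=31 S1=1 S2=9 S3=20 S4=20 blocked=[]
Op 6: conn=17 S1=-13 S2=9 S3=20 S4=20 blocked=[1]
Op 7: conn=29 S1=-13 S2=9 S3=20 S4=20 blocked=[1]
Op 8: conn=21 S1=-13 S2=9 S3=12 S4=20 blocked=[1]
Op 9: conn=42 S1=-13 S2=9 S3=12 S4=20 blocked=[1]
Op 10: conn=30 S1=-13 S2=9 S3=0 S4=20 blocked=[1, 3]
Op 11: conn=30 S1=-13 S2=18 S3=0 S4=20 blocked=[1, 3]
Op 12: conn=30 S1=-13 S2=36 S3=0 S4=20 blocked=[1, 3]
Op 13: conn=16 S1=-13 S2=36 S3=0 S4=6 blocked=[1, 3]

Answer: S1 S3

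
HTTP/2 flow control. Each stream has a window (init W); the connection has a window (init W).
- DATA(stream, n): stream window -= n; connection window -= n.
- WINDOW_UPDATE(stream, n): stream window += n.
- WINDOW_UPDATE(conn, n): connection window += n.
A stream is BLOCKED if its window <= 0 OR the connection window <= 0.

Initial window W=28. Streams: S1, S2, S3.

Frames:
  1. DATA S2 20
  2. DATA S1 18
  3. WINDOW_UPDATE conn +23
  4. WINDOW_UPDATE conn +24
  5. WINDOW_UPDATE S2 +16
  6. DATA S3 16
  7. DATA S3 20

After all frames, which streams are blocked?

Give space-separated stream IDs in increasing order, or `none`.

Answer: S3

Derivation:
Op 1: conn=8 S1=28 S2=8 S3=28 blocked=[]
Op 2: conn=-10 S1=10 S2=8 S3=28 blocked=[1, 2, 3]
Op 3: conn=13 S1=10 S2=8 S3=28 blocked=[]
Op 4: conn=37 S1=10 S2=8 S3=28 blocked=[]
Op 5: conn=37 S1=10 S2=24 S3=28 blocked=[]
Op 6: conn=21 S1=10 S2=24 S3=12 blocked=[]
Op 7: conn=1 S1=10 S2=24 S3=-8 blocked=[3]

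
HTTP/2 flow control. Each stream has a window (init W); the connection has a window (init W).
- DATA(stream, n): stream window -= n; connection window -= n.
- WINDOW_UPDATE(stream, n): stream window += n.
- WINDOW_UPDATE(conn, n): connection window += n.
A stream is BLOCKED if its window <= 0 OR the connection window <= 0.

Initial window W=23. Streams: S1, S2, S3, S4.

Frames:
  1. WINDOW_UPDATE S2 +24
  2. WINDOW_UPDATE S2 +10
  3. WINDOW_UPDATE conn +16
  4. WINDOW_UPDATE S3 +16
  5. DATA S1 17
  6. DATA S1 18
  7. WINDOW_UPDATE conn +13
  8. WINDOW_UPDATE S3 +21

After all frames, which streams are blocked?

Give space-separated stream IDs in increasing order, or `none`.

Op 1: conn=23 S1=23 S2=47 S3=23 S4=23 blocked=[]
Op 2: conn=23 S1=23 S2=57 S3=23 S4=23 blocked=[]
Op 3: conn=39 S1=23 S2=57 S3=23 S4=23 blocked=[]
Op 4: conn=39 S1=23 S2=57 S3=39 S4=23 blocked=[]
Op 5: conn=22 S1=6 S2=57 S3=39 S4=23 blocked=[]
Op 6: conn=4 S1=-12 S2=57 S3=39 S4=23 blocked=[1]
Op 7: conn=17 S1=-12 S2=57 S3=39 S4=23 blocked=[1]
Op 8: conn=17 S1=-12 S2=57 S3=60 S4=23 blocked=[1]

Answer: S1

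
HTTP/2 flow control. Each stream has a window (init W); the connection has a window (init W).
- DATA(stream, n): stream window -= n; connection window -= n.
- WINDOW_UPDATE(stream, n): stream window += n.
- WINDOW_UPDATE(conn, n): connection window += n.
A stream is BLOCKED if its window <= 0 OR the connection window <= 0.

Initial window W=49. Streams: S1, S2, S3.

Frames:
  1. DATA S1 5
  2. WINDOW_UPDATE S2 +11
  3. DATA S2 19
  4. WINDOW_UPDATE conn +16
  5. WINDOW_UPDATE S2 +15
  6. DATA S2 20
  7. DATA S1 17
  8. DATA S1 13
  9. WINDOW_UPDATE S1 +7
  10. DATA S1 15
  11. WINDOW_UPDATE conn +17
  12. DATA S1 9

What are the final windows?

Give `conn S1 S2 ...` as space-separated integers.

Answer: -16 -3 36 49

Derivation:
Op 1: conn=44 S1=44 S2=49 S3=49 blocked=[]
Op 2: conn=44 S1=44 S2=60 S3=49 blocked=[]
Op 3: conn=25 S1=44 S2=41 S3=49 blocked=[]
Op 4: conn=41 S1=44 S2=41 S3=49 blocked=[]
Op 5: conn=41 S1=44 S2=56 S3=49 blocked=[]
Op 6: conn=21 S1=44 S2=36 S3=49 blocked=[]
Op 7: conn=4 S1=27 S2=36 S3=49 blocked=[]
Op 8: conn=-9 S1=14 S2=36 S3=49 blocked=[1, 2, 3]
Op 9: conn=-9 S1=21 S2=36 S3=49 blocked=[1, 2, 3]
Op 10: conn=-24 S1=6 S2=36 S3=49 blocked=[1, 2, 3]
Op 11: conn=-7 S1=6 S2=36 S3=49 blocked=[1, 2, 3]
Op 12: conn=-16 S1=-3 S2=36 S3=49 blocked=[1, 2, 3]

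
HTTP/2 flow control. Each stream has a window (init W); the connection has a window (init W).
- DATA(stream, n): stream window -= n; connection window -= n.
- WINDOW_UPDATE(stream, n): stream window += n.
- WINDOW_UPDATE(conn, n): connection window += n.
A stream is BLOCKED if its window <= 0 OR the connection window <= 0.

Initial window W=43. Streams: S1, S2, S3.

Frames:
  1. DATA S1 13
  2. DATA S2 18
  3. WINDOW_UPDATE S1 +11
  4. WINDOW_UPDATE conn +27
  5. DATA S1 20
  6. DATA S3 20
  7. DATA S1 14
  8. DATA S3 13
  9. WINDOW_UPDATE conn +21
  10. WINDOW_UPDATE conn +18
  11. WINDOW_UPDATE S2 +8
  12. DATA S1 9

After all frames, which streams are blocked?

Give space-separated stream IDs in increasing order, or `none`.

Op 1: conn=30 S1=30 S2=43 S3=43 blocked=[]
Op 2: conn=12 S1=30 S2=25 S3=43 blocked=[]
Op 3: conn=12 S1=41 S2=25 S3=43 blocked=[]
Op 4: conn=39 S1=41 S2=25 S3=43 blocked=[]
Op 5: conn=19 S1=21 S2=25 S3=43 blocked=[]
Op 6: conn=-1 S1=21 S2=25 S3=23 blocked=[1, 2, 3]
Op 7: conn=-15 S1=7 S2=25 S3=23 blocked=[1, 2, 3]
Op 8: conn=-28 S1=7 S2=25 S3=10 blocked=[1, 2, 3]
Op 9: conn=-7 S1=7 S2=25 S3=10 blocked=[1, 2, 3]
Op 10: conn=11 S1=7 S2=25 S3=10 blocked=[]
Op 11: conn=11 S1=7 S2=33 S3=10 blocked=[]
Op 12: conn=2 S1=-2 S2=33 S3=10 blocked=[1]

Answer: S1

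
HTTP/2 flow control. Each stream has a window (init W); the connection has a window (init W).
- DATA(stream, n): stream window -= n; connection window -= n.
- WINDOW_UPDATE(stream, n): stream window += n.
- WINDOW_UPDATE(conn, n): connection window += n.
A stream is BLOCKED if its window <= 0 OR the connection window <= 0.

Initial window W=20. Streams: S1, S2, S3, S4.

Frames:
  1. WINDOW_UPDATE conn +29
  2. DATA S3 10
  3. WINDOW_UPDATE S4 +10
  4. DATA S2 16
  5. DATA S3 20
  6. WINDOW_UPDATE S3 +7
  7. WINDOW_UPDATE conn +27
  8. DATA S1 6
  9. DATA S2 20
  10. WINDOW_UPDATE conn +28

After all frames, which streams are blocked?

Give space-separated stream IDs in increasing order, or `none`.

Answer: S2 S3

Derivation:
Op 1: conn=49 S1=20 S2=20 S3=20 S4=20 blocked=[]
Op 2: conn=39 S1=20 S2=20 S3=10 S4=20 blocked=[]
Op 3: conn=39 S1=20 S2=20 S3=10 S4=30 blocked=[]
Op 4: conn=23 S1=20 S2=4 S3=10 S4=30 blocked=[]
Op 5: conn=3 S1=20 S2=4 S3=-10 S4=30 blocked=[3]
Op 6: conn=3 S1=20 S2=4 S3=-3 S4=30 blocked=[3]
Op 7: conn=30 S1=20 S2=4 S3=-3 S4=30 blocked=[3]
Op 8: conn=24 S1=14 S2=4 S3=-3 S4=30 blocked=[3]
Op 9: conn=4 S1=14 S2=-16 S3=-3 S4=30 blocked=[2, 3]
Op 10: conn=32 S1=14 S2=-16 S3=-3 S4=30 blocked=[2, 3]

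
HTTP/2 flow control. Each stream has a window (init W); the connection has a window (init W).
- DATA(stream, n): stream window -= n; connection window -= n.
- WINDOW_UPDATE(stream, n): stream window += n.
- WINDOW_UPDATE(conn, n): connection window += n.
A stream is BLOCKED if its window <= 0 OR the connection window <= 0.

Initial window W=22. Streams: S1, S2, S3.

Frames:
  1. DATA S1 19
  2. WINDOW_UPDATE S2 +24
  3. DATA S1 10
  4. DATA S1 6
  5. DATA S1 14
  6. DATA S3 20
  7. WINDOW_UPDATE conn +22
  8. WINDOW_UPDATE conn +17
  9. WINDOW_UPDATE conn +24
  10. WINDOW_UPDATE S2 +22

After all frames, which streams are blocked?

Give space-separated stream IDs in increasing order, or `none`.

Answer: S1

Derivation:
Op 1: conn=3 S1=3 S2=22 S3=22 blocked=[]
Op 2: conn=3 S1=3 S2=46 S3=22 blocked=[]
Op 3: conn=-7 S1=-7 S2=46 S3=22 blocked=[1, 2, 3]
Op 4: conn=-13 S1=-13 S2=46 S3=22 blocked=[1, 2, 3]
Op 5: conn=-27 S1=-27 S2=46 S3=22 blocked=[1, 2, 3]
Op 6: conn=-47 S1=-27 S2=46 S3=2 blocked=[1, 2, 3]
Op 7: conn=-25 S1=-27 S2=46 S3=2 blocked=[1, 2, 3]
Op 8: conn=-8 S1=-27 S2=46 S3=2 blocked=[1, 2, 3]
Op 9: conn=16 S1=-27 S2=46 S3=2 blocked=[1]
Op 10: conn=16 S1=-27 S2=68 S3=2 blocked=[1]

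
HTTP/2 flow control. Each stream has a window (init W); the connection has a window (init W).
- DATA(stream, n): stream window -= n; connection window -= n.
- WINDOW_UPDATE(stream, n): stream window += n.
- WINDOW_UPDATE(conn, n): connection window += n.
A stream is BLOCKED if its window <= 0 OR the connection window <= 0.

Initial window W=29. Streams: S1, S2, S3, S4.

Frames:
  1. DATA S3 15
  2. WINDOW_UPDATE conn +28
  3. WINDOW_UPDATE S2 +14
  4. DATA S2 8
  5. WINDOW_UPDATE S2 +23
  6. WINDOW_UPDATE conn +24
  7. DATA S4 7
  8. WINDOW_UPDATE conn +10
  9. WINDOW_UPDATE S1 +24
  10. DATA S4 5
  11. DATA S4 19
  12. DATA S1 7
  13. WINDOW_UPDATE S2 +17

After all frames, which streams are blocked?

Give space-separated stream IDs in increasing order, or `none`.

Op 1: conn=14 S1=29 S2=29 S3=14 S4=29 blocked=[]
Op 2: conn=42 S1=29 S2=29 S3=14 S4=29 blocked=[]
Op 3: conn=42 S1=29 S2=43 S3=14 S4=29 blocked=[]
Op 4: conn=34 S1=29 S2=35 S3=14 S4=29 blocked=[]
Op 5: conn=34 S1=29 S2=58 S3=14 S4=29 blocked=[]
Op 6: conn=58 S1=29 S2=58 S3=14 S4=29 blocked=[]
Op 7: conn=51 S1=29 S2=58 S3=14 S4=22 blocked=[]
Op 8: conn=61 S1=29 S2=58 S3=14 S4=22 blocked=[]
Op 9: conn=61 S1=53 S2=58 S3=14 S4=22 blocked=[]
Op 10: conn=56 S1=53 S2=58 S3=14 S4=17 blocked=[]
Op 11: conn=37 S1=53 S2=58 S3=14 S4=-2 blocked=[4]
Op 12: conn=30 S1=46 S2=58 S3=14 S4=-2 blocked=[4]
Op 13: conn=30 S1=46 S2=75 S3=14 S4=-2 blocked=[4]

Answer: S4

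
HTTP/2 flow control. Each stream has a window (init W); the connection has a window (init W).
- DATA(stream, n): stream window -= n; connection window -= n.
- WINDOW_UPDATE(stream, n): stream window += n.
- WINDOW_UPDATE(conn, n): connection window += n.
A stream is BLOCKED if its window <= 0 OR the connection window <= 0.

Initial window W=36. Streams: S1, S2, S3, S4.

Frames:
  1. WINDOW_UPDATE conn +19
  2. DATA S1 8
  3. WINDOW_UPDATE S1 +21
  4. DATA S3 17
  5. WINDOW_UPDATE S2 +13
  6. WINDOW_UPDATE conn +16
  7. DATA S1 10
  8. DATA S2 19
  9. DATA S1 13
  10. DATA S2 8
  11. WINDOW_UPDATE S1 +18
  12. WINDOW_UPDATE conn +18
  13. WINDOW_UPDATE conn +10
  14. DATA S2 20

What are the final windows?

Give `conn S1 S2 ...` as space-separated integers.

Op 1: conn=55 S1=36 S2=36 S3=36 S4=36 blocked=[]
Op 2: conn=47 S1=28 S2=36 S3=36 S4=36 blocked=[]
Op 3: conn=47 S1=49 S2=36 S3=36 S4=36 blocked=[]
Op 4: conn=30 S1=49 S2=36 S3=19 S4=36 blocked=[]
Op 5: conn=30 S1=49 S2=49 S3=19 S4=36 blocked=[]
Op 6: conn=46 S1=49 S2=49 S3=19 S4=36 blocked=[]
Op 7: conn=36 S1=39 S2=49 S3=19 S4=36 blocked=[]
Op 8: conn=17 S1=39 S2=30 S3=19 S4=36 blocked=[]
Op 9: conn=4 S1=26 S2=30 S3=19 S4=36 blocked=[]
Op 10: conn=-4 S1=26 S2=22 S3=19 S4=36 blocked=[1, 2, 3, 4]
Op 11: conn=-4 S1=44 S2=22 S3=19 S4=36 blocked=[1, 2, 3, 4]
Op 12: conn=14 S1=44 S2=22 S3=19 S4=36 blocked=[]
Op 13: conn=24 S1=44 S2=22 S3=19 S4=36 blocked=[]
Op 14: conn=4 S1=44 S2=2 S3=19 S4=36 blocked=[]

Answer: 4 44 2 19 36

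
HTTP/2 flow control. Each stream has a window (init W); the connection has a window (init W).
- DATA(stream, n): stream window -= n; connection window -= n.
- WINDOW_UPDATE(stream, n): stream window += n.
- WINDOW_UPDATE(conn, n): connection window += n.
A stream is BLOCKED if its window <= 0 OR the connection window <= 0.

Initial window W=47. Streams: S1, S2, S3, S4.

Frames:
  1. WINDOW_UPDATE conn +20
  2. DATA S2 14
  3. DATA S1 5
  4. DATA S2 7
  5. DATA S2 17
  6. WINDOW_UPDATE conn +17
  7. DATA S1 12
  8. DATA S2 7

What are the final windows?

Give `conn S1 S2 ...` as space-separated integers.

Op 1: conn=67 S1=47 S2=47 S3=47 S4=47 blocked=[]
Op 2: conn=53 S1=47 S2=33 S3=47 S4=47 blocked=[]
Op 3: conn=48 S1=42 S2=33 S3=47 S4=47 blocked=[]
Op 4: conn=41 S1=42 S2=26 S3=47 S4=47 blocked=[]
Op 5: conn=24 S1=42 S2=9 S3=47 S4=47 blocked=[]
Op 6: conn=41 S1=42 S2=9 S3=47 S4=47 blocked=[]
Op 7: conn=29 S1=30 S2=9 S3=47 S4=47 blocked=[]
Op 8: conn=22 S1=30 S2=2 S3=47 S4=47 blocked=[]

Answer: 22 30 2 47 47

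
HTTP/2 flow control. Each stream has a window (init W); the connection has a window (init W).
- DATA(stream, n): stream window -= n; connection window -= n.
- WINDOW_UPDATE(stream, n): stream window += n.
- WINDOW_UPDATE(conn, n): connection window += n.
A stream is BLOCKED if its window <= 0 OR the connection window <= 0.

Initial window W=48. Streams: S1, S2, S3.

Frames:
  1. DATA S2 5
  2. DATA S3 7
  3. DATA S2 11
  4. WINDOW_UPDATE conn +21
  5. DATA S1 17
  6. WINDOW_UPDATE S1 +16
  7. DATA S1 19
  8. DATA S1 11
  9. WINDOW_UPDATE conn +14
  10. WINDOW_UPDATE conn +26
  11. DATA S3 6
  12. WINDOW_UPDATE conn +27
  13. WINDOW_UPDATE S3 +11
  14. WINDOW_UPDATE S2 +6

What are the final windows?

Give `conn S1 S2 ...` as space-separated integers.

Answer: 60 17 38 46

Derivation:
Op 1: conn=43 S1=48 S2=43 S3=48 blocked=[]
Op 2: conn=36 S1=48 S2=43 S3=41 blocked=[]
Op 3: conn=25 S1=48 S2=32 S3=41 blocked=[]
Op 4: conn=46 S1=48 S2=32 S3=41 blocked=[]
Op 5: conn=29 S1=31 S2=32 S3=41 blocked=[]
Op 6: conn=29 S1=47 S2=32 S3=41 blocked=[]
Op 7: conn=10 S1=28 S2=32 S3=41 blocked=[]
Op 8: conn=-1 S1=17 S2=32 S3=41 blocked=[1, 2, 3]
Op 9: conn=13 S1=17 S2=32 S3=41 blocked=[]
Op 10: conn=39 S1=17 S2=32 S3=41 blocked=[]
Op 11: conn=33 S1=17 S2=32 S3=35 blocked=[]
Op 12: conn=60 S1=17 S2=32 S3=35 blocked=[]
Op 13: conn=60 S1=17 S2=32 S3=46 blocked=[]
Op 14: conn=60 S1=17 S2=38 S3=46 blocked=[]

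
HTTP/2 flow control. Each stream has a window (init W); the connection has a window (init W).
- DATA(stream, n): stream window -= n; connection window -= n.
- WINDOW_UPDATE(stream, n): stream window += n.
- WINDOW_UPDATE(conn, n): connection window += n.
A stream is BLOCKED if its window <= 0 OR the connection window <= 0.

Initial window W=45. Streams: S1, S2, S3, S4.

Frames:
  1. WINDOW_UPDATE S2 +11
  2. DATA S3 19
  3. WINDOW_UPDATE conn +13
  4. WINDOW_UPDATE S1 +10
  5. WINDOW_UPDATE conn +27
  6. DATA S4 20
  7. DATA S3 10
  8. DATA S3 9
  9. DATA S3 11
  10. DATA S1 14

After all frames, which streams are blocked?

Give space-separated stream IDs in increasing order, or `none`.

Answer: S3

Derivation:
Op 1: conn=45 S1=45 S2=56 S3=45 S4=45 blocked=[]
Op 2: conn=26 S1=45 S2=56 S3=26 S4=45 blocked=[]
Op 3: conn=39 S1=45 S2=56 S3=26 S4=45 blocked=[]
Op 4: conn=39 S1=55 S2=56 S3=26 S4=45 blocked=[]
Op 5: conn=66 S1=55 S2=56 S3=26 S4=45 blocked=[]
Op 6: conn=46 S1=55 S2=56 S3=26 S4=25 blocked=[]
Op 7: conn=36 S1=55 S2=56 S3=16 S4=25 blocked=[]
Op 8: conn=27 S1=55 S2=56 S3=7 S4=25 blocked=[]
Op 9: conn=16 S1=55 S2=56 S3=-4 S4=25 blocked=[3]
Op 10: conn=2 S1=41 S2=56 S3=-4 S4=25 blocked=[3]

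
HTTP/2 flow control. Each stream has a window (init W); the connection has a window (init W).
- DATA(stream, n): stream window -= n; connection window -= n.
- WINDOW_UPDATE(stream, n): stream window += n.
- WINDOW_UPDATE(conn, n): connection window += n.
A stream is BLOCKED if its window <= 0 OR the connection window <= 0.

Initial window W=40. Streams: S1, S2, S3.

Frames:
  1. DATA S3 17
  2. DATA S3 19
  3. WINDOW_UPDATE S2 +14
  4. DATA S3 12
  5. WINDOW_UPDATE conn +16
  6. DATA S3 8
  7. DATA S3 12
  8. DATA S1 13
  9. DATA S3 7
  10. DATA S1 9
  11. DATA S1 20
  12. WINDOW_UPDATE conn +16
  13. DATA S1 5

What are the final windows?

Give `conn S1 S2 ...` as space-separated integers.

Op 1: conn=23 S1=40 S2=40 S3=23 blocked=[]
Op 2: conn=4 S1=40 S2=40 S3=4 blocked=[]
Op 3: conn=4 S1=40 S2=54 S3=4 blocked=[]
Op 4: conn=-8 S1=40 S2=54 S3=-8 blocked=[1, 2, 3]
Op 5: conn=8 S1=40 S2=54 S3=-8 blocked=[3]
Op 6: conn=0 S1=40 S2=54 S3=-16 blocked=[1, 2, 3]
Op 7: conn=-12 S1=40 S2=54 S3=-28 blocked=[1, 2, 3]
Op 8: conn=-25 S1=27 S2=54 S3=-28 blocked=[1, 2, 3]
Op 9: conn=-32 S1=27 S2=54 S3=-35 blocked=[1, 2, 3]
Op 10: conn=-41 S1=18 S2=54 S3=-35 blocked=[1, 2, 3]
Op 11: conn=-61 S1=-2 S2=54 S3=-35 blocked=[1, 2, 3]
Op 12: conn=-45 S1=-2 S2=54 S3=-35 blocked=[1, 2, 3]
Op 13: conn=-50 S1=-7 S2=54 S3=-35 blocked=[1, 2, 3]

Answer: -50 -7 54 -35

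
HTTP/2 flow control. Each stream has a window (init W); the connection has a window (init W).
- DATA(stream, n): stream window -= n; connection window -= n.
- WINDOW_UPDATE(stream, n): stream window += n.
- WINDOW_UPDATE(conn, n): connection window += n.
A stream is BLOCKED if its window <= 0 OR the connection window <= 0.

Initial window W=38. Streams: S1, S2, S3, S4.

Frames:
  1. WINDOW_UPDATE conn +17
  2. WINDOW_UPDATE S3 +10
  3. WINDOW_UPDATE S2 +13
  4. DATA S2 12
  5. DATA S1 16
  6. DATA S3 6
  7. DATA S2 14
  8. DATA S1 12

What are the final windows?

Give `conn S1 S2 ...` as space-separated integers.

Answer: -5 10 25 42 38

Derivation:
Op 1: conn=55 S1=38 S2=38 S3=38 S4=38 blocked=[]
Op 2: conn=55 S1=38 S2=38 S3=48 S4=38 blocked=[]
Op 3: conn=55 S1=38 S2=51 S3=48 S4=38 blocked=[]
Op 4: conn=43 S1=38 S2=39 S3=48 S4=38 blocked=[]
Op 5: conn=27 S1=22 S2=39 S3=48 S4=38 blocked=[]
Op 6: conn=21 S1=22 S2=39 S3=42 S4=38 blocked=[]
Op 7: conn=7 S1=22 S2=25 S3=42 S4=38 blocked=[]
Op 8: conn=-5 S1=10 S2=25 S3=42 S4=38 blocked=[1, 2, 3, 4]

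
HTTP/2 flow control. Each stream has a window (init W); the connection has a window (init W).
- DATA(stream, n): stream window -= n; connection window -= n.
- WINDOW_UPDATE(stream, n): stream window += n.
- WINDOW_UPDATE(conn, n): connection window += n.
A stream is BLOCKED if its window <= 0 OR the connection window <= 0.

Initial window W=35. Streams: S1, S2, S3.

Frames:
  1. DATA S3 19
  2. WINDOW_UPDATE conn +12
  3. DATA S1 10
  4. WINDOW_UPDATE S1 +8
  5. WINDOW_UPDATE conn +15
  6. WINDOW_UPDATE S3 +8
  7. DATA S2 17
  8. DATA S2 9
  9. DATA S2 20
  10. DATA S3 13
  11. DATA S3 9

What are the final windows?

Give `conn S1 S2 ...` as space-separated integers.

Answer: -35 33 -11 2

Derivation:
Op 1: conn=16 S1=35 S2=35 S3=16 blocked=[]
Op 2: conn=28 S1=35 S2=35 S3=16 blocked=[]
Op 3: conn=18 S1=25 S2=35 S3=16 blocked=[]
Op 4: conn=18 S1=33 S2=35 S3=16 blocked=[]
Op 5: conn=33 S1=33 S2=35 S3=16 blocked=[]
Op 6: conn=33 S1=33 S2=35 S3=24 blocked=[]
Op 7: conn=16 S1=33 S2=18 S3=24 blocked=[]
Op 8: conn=7 S1=33 S2=9 S3=24 blocked=[]
Op 9: conn=-13 S1=33 S2=-11 S3=24 blocked=[1, 2, 3]
Op 10: conn=-26 S1=33 S2=-11 S3=11 blocked=[1, 2, 3]
Op 11: conn=-35 S1=33 S2=-11 S3=2 blocked=[1, 2, 3]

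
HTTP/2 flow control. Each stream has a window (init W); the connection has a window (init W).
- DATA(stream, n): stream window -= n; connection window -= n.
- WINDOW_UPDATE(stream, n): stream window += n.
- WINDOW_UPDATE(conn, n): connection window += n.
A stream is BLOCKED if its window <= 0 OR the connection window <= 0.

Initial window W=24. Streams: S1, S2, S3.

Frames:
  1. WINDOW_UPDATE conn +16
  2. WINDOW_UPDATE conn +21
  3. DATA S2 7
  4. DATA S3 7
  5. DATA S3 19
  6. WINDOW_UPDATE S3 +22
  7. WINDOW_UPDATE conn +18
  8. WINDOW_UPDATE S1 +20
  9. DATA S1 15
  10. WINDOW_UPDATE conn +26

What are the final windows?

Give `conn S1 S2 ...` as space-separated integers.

Answer: 57 29 17 20

Derivation:
Op 1: conn=40 S1=24 S2=24 S3=24 blocked=[]
Op 2: conn=61 S1=24 S2=24 S3=24 blocked=[]
Op 3: conn=54 S1=24 S2=17 S3=24 blocked=[]
Op 4: conn=47 S1=24 S2=17 S3=17 blocked=[]
Op 5: conn=28 S1=24 S2=17 S3=-2 blocked=[3]
Op 6: conn=28 S1=24 S2=17 S3=20 blocked=[]
Op 7: conn=46 S1=24 S2=17 S3=20 blocked=[]
Op 8: conn=46 S1=44 S2=17 S3=20 blocked=[]
Op 9: conn=31 S1=29 S2=17 S3=20 blocked=[]
Op 10: conn=57 S1=29 S2=17 S3=20 blocked=[]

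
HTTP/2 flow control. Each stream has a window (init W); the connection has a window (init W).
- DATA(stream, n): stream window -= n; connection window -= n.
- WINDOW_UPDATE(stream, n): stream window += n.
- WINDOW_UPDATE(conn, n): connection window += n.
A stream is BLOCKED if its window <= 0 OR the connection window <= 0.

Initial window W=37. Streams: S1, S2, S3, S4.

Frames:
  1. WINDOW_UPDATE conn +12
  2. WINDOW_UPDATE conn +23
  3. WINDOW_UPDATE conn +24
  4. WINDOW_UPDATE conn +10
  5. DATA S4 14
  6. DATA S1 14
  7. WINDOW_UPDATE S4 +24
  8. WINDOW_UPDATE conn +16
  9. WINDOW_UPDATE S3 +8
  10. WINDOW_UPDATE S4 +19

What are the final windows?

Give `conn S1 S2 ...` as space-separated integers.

Answer: 94 23 37 45 66

Derivation:
Op 1: conn=49 S1=37 S2=37 S3=37 S4=37 blocked=[]
Op 2: conn=72 S1=37 S2=37 S3=37 S4=37 blocked=[]
Op 3: conn=96 S1=37 S2=37 S3=37 S4=37 blocked=[]
Op 4: conn=106 S1=37 S2=37 S3=37 S4=37 blocked=[]
Op 5: conn=92 S1=37 S2=37 S3=37 S4=23 blocked=[]
Op 6: conn=78 S1=23 S2=37 S3=37 S4=23 blocked=[]
Op 7: conn=78 S1=23 S2=37 S3=37 S4=47 blocked=[]
Op 8: conn=94 S1=23 S2=37 S3=37 S4=47 blocked=[]
Op 9: conn=94 S1=23 S2=37 S3=45 S4=47 blocked=[]
Op 10: conn=94 S1=23 S2=37 S3=45 S4=66 blocked=[]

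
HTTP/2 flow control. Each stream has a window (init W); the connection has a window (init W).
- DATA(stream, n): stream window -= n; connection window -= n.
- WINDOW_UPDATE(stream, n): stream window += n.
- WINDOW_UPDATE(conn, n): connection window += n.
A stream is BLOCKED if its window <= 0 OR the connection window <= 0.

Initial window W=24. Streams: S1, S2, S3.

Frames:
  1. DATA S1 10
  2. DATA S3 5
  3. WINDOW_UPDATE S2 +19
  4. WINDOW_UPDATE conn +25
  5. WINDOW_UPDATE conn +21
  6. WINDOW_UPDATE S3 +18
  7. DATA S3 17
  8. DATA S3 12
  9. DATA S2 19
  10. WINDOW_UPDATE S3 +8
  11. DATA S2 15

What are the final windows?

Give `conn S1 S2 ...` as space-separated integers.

Answer: -8 14 9 16

Derivation:
Op 1: conn=14 S1=14 S2=24 S3=24 blocked=[]
Op 2: conn=9 S1=14 S2=24 S3=19 blocked=[]
Op 3: conn=9 S1=14 S2=43 S3=19 blocked=[]
Op 4: conn=34 S1=14 S2=43 S3=19 blocked=[]
Op 5: conn=55 S1=14 S2=43 S3=19 blocked=[]
Op 6: conn=55 S1=14 S2=43 S3=37 blocked=[]
Op 7: conn=38 S1=14 S2=43 S3=20 blocked=[]
Op 8: conn=26 S1=14 S2=43 S3=8 blocked=[]
Op 9: conn=7 S1=14 S2=24 S3=8 blocked=[]
Op 10: conn=7 S1=14 S2=24 S3=16 blocked=[]
Op 11: conn=-8 S1=14 S2=9 S3=16 blocked=[1, 2, 3]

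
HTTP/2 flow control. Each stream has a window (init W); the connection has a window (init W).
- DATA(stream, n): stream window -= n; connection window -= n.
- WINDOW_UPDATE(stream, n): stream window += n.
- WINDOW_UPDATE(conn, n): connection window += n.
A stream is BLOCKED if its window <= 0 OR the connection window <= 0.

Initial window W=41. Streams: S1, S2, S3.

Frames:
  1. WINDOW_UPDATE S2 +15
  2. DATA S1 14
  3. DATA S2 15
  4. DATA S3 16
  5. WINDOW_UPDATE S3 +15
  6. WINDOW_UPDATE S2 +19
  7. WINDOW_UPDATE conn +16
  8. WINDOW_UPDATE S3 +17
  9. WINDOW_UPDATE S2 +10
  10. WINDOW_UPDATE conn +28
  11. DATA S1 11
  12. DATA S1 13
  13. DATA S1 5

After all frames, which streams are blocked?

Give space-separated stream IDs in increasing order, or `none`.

Answer: S1

Derivation:
Op 1: conn=41 S1=41 S2=56 S3=41 blocked=[]
Op 2: conn=27 S1=27 S2=56 S3=41 blocked=[]
Op 3: conn=12 S1=27 S2=41 S3=41 blocked=[]
Op 4: conn=-4 S1=27 S2=41 S3=25 blocked=[1, 2, 3]
Op 5: conn=-4 S1=27 S2=41 S3=40 blocked=[1, 2, 3]
Op 6: conn=-4 S1=27 S2=60 S3=40 blocked=[1, 2, 3]
Op 7: conn=12 S1=27 S2=60 S3=40 blocked=[]
Op 8: conn=12 S1=27 S2=60 S3=57 blocked=[]
Op 9: conn=12 S1=27 S2=70 S3=57 blocked=[]
Op 10: conn=40 S1=27 S2=70 S3=57 blocked=[]
Op 11: conn=29 S1=16 S2=70 S3=57 blocked=[]
Op 12: conn=16 S1=3 S2=70 S3=57 blocked=[]
Op 13: conn=11 S1=-2 S2=70 S3=57 blocked=[1]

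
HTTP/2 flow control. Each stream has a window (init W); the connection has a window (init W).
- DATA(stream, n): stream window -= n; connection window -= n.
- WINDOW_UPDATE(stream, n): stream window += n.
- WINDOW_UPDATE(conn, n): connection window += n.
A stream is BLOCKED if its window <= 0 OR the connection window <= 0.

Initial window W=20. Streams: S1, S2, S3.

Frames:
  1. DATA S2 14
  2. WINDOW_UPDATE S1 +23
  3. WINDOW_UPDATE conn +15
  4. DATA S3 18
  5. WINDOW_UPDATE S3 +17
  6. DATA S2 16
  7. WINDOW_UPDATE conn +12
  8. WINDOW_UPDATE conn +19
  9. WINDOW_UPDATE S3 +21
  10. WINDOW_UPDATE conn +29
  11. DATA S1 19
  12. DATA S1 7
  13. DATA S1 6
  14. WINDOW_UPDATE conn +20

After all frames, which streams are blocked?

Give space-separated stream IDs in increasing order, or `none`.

Answer: S2

Derivation:
Op 1: conn=6 S1=20 S2=6 S3=20 blocked=[]
Op 2: conn=6 S1=43 S2=6 S3=20 blocked=[]
Op 3: conn=21 S1=43 S2=6 S3=20 blocked=[]
Op 4: conn=3 S1=43 S2=6 S3=2 blocked=[]
Op 5: conn=3 S1=43 S2=6 S3=19 blocked=[]
Op 6: conn=-13 S1=43 S2=-10 S3=19 blocked=[1, 2, 3]
Op 7: conn=-1 S1=43 S2=-10 S3=19 blocked=[1, 2, 3]
Op 8: conn=18 S1=43 S2=-10 S3=19 blocked=[2]
Op 9: conn=18 S1=43 S2=-10 S3=40 blocked=[2]
Op 10: conn=47 S1=43 S2=-10 S3=40 blocked=[2]
Op 11: conn=28 S1=24 S2=-10 S3=40 blocked=[2]
Op 12: conn=21 S1=17 S2=-10 S3=40 blocked=[2]
Op 13: conn=15 S1=11 S2=-10 S3=40 blocked=[2]
Op 14: conn=35 S1=11 S2=-10 S3=40 blocked=[2]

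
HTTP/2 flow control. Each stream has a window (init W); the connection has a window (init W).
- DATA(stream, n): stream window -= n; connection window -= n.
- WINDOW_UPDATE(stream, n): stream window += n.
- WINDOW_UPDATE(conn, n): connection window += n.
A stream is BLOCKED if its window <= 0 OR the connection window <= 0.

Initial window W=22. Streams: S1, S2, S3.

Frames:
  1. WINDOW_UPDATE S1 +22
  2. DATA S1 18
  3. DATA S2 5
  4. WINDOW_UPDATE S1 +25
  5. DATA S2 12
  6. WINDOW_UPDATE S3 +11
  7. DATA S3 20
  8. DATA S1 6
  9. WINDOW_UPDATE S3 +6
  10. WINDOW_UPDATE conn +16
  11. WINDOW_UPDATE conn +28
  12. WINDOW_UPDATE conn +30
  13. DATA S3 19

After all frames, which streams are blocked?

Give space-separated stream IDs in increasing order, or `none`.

Answer: S3

Derivation:
Op 1: conn=22 S1=44 S2=22 S3=22 blocked=[]
Op 2: conn=4 S1=26 S2=22 S3=22 blocked=[]
Op 3: conn=-1 S1=26 S2=17 S3=22 blocked=[1, 2, 3]
Op 4: conn=-1 S1=51 S2=17 S3=22 blocked=[1, 2, 3]
Op 5: conn=-13 S1=51 S2=5 S3=22 blocked=[1, 2, 3]
Op 6: conn=-13 S1=51 S2=5 S3=33 blocked=[1, 2, 3]
Op 7: conn=-33 S1=51 S2=5 S3=13 blocked=[1, 2, 3]
Op 8: conn=-39 S1=45 S2=5 S3=13 blocked=[1, 2, 3]
Op 9: conn=-39 S1=45 S2=5 S3=19 blocked=[1, 2, 3]
Op 10: conn=-23 S1=45 S2=5 S3=19 blocked=[1, 2, 3]
Op 11: conn=5 S1=45 S2=5 S3=19 blocked=[]
Op 12: conn=35 S1=45 S2=5 S3=19 blocked=[]
Op 13: conn=16 S1=45 S2=5 S3=0 blocked=[3]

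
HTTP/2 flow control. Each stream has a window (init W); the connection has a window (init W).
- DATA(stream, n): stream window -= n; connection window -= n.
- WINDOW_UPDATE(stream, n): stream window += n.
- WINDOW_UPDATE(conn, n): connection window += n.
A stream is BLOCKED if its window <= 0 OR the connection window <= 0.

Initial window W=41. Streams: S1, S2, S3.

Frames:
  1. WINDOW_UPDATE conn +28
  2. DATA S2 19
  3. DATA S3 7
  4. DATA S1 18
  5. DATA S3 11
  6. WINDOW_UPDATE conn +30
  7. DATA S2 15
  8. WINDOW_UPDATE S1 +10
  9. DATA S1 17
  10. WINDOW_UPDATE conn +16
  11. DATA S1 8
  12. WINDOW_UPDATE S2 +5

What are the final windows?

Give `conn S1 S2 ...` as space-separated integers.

Op 1: conn=69 S1=41 S2=41 S3=41 blocked=[]
Op 2: conn=50 S1=41 S2=22 S3=41 blocked=[]
Op 3: conn=43 S1=41 S2=22 S3=34 blocked=[]
Op 4: conn=25 S1=23 S2=22 S3=34 blocked=[]
Op 5: conn=14 S1=23 S2=22 S3=23 blocked=[]
Op 6: conn=44 S1=23 S2=22 S3=23 blocked=[]
Op 7: conn=29 S1=23 S2=7 S3=23 blocked=[]
Op 8: conn=29 S1=33 S2=7 S3=23 blocked=[]
Op 9: conn=12 S1=16 S2=7 S3=23 blocked=[]
Op 10: conn=28 S1=16 S2=7 S3=23 blocked=[]
Op 11: conn=20 S1=8 S2=7 S3=23 blocked=[]
Op 12: conn=20 S1=8 S2=12 S3=23 blocked=[]

Answer: 20 8 12 23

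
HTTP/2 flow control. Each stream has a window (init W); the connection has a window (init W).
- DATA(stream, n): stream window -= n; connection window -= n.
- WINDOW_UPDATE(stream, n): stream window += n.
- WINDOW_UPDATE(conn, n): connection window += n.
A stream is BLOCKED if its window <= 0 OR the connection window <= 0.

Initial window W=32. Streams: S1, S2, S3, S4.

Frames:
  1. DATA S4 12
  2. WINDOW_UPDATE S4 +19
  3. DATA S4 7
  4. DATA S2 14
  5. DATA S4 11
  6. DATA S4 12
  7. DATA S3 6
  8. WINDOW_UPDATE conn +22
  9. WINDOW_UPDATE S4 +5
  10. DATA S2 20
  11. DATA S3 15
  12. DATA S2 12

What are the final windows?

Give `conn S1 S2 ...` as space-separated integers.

Op 1: conn=20 S1=32 S2=32 S3=32 S4=20 blocked=[]
Op 2: conn=20 S1=32 S2=32 S3=32 S4=39 blocked=[]
Op 3: conn=13 S1=32 S2=32 S3=32 S4=32 blocked=[]
Op 4: conn=-1 S1=32 S2=18 S3=32 S4=32 blocked=[1, 2, 3, 4]
Op 5: conn=-12 S1=32 S2=18 S3=32 S4=21 blocked=[1, 2, 3, 4]
Op 6: conn=-24 S1=32 S2=18 S3=32 S4=9 blocked=[1, 2, 3, 4]
Op 7: conn=-30 S1=32 S2=18 S3=26 S4=9 blocked=[1, 2, 3, 4]
Op 8: conn=-8 S1=32 S2=18 S3=26 S4=9 blocked=[1, 2, 3, 4]
Op 9: conn=-8 S1=32 S2=18 S3=26 S4=14 blocked=[1, 2, 3, 4]
Op 10: conn=-28 S1=32 S2=-2 S3=26 S4=14 blocked=[1, 2, 3, 4]
Op 11: conn=-43 S1=32 S2=-2 S3=11 S4=14 blocked=[1, 2, 3, 4]
Op 12: conn=-55 S1=32 S2=-14 S3=11 S4=14 blocked=[1, 2, 3, 4]

Answer: -55 32 -14 11 14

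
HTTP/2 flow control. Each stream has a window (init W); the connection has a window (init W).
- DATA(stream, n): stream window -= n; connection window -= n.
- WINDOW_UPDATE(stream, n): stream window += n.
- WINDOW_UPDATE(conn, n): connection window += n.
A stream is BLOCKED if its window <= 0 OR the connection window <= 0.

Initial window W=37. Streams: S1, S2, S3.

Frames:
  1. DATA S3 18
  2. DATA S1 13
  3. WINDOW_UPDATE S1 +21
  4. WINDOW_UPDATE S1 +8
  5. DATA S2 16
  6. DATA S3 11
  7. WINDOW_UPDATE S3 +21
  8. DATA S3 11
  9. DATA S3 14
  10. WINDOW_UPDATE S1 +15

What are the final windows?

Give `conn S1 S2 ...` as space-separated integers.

Op 1: conn=19 S1=37 S2=37 S3=19 blocked=[]
Op 2: conn=6 S1=24 S2=37 S3=19 blocked=[]
Op 3: conn=6 S1=45 S2=37 S3=19 blocked=[]
Op 4: conn=6 S1=53 S2=37 S3=19 blocked=[]
Op 5: conn=-10 S1=53 S2=21 S3=19 blocked=[1, 2, 3]
Op 6: conn=-21 S1=53 S2=21 S3=8 blocked=[1, 2, 3]
Op 7: conn=-21 S1=53 S2=21 S3=29 blocked=[1, 2, 3]
Op 8: conn=-32 S1=53 S2=21 S3=18 blocked=[1, 2, 3]
Op 9: conn=-46 S1=53 S2=21 S3=4 blocked=[1, 2, 3]
Op 10: conn=-46 S1=68 S2=21 S3=4 blocked=[1, 2, 3]

Answer: -46 68 21 4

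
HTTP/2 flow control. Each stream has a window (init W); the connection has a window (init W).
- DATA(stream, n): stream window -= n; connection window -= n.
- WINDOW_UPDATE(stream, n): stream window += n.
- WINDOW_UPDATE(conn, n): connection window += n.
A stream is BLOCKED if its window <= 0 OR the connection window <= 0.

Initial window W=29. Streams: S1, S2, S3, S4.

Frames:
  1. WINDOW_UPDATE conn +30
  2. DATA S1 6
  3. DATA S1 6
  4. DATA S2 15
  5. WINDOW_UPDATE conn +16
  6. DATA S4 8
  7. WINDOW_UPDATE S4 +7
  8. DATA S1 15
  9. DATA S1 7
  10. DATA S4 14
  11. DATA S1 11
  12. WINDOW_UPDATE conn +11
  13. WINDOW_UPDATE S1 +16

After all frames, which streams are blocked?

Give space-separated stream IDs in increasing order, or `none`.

Op 1: conn=59 S1=29 S2=29 S3=29 S4=29 blocked=[]
Op 2: conn=53 S1=23 S2=29 S3=29 S4=29 blocked=[]
Op 3: conn=47 S1=17 S2=29 S3=29 S4=29 blocked=[]
Op 4: conn=32 S1=17 S2=14 S3=29 S4=29 blocked=[]
Op 5: conn=48 S1=17 S2=14 S3=29 S4=29 blocked=[]
Op 6: conn=40 S1=17 S2=14 S3=29 S4=21 blocked=[]
Op 7: conn=40 S1=17 S2=14 S3=29 S4=28 blocked=[]
Op 8: conn=25 S1=2 S2=14 S3=29 S4=28 blocked=[]
Op 9: conn=18 S1=-5 S2=14 S3=29 S4=28 blocked=[1]
Op 10: conn=4 S1=-5 S2=14 S3=29 S4=14 blocked=[1]
Op 11: conn=-7 S1=-16 S2=14 S3=29 S4=14 blocked=[1, 2, 3, 4]
Op 12: conn=4 S1=-16 S2=14 S3=29 S4=14 blocked=[1]
Op 13: conn=4 S1=0 S2=14 S3=29 S4=14 blocked=[1]

Answer: S1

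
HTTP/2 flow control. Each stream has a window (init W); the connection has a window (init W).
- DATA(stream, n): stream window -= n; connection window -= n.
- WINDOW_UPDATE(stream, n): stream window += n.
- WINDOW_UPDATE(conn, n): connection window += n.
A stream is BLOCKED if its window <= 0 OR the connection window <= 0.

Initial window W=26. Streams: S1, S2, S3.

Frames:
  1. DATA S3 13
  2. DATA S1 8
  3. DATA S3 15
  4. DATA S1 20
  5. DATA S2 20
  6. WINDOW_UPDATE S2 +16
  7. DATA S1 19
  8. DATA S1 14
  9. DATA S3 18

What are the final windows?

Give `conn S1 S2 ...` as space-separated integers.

Op 1: conn=13 S1=26 S2=26 S3=13 blocked=[]
Op 2: conn=5 S1=18 S2=26 S3=13 blocked=[]
Op 3: conn=-10 S1=18 S2=26 S3=-2 blocked=[1, 2, 3]
Op 4: conn=-30 S1=-2 S2=26 S3=-2 blocked=[1, 2, 3]
Op 5: conn=-50 S1=-2 S2=6 S3=-2 blocked=[1, 2, 3]
Op 6: conn=-50 S1=-2 S2=22 S3=-2 blocked=[1, 2, 3]
Op 7: conn=-69 S1=-21 S2=22 S3=-2 blocked=[1, 2, 3]
Op 8: conn=-83 S1=-35 S2=22 S3=-2 blocked=[1, 2, 3]
Op 9: conn=-101 S1=-35 S2=22 S3=-20 blocked=[1, 2, 3]

Answer: -101 -35 22 -20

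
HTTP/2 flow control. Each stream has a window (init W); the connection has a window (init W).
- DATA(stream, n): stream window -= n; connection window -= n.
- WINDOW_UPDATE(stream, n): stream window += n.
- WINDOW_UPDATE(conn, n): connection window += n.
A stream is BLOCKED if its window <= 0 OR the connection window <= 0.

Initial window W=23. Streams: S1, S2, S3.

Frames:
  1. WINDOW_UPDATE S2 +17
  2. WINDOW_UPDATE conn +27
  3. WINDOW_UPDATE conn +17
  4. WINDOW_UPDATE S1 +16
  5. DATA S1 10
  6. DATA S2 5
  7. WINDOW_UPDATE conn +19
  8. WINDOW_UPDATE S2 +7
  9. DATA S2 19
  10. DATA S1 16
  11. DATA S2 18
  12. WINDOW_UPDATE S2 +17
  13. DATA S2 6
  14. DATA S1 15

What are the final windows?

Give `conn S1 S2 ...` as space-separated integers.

Op 1: conn=23 S1=23 S2=40 S3=23 blocked=[]
Op 2: conn=50 S1=23 S2=40 S3=23 blocked=[]
Op 3: conn=67 S1=23 S2=40 S3=23 blocked=[]
Op 4: conn=67 S1=39 S2=40 S3=23 blocked=[]
Op 5: conn=57 S1=29 S2=40 S3=23 blocked=[]
Op 6: conn=52 S1=29 S2=35 S3=23 blocked=[]
Op 7: conn=71 S1=29 S2=35 S3=23 blocked=[]
Op 8: conn=71 S1=29 S2=42 S3=23 blocked=[]
Op 9: conn=52 S1=29 S2=23 S3=23 blocked=[]
Op 10: conn=36 S1=13 S2=23 S3=23 blocked=[]
Op 11: conn=18 S1=13 S2=5 S3=23 blocked=[]
Op 12: conn=18 S1=13 S2=22 S3=23 blocked=[]
Op 13: conn=12 S1=13 S2=16 S3=23 blocked=[]
Op 14: conn=-3 S1=-2 S2=16 S3=23 blocked=[1, 2, 3]

Answer: -3 -2 16 23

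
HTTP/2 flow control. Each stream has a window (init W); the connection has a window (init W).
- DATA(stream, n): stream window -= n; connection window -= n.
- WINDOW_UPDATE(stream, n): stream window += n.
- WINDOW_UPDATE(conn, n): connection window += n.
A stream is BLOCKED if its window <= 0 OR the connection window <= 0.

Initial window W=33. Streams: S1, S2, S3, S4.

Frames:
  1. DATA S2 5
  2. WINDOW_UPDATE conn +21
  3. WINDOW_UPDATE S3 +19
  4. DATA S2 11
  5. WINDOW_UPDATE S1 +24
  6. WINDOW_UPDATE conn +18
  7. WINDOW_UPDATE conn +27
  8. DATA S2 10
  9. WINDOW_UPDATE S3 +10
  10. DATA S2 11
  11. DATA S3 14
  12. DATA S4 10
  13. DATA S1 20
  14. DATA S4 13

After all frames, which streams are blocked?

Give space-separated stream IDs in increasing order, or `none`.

Answer: S2

Derivation:
Op 1: conn=28 S1=33 S2=28 S3=33 S4=33 blocked=[]
Op 2: conn=49 S1=33 S2=28 S3=33 S4=33 blocked=[]
Op 3: conn=49 S1=33 S2=28 S3=52 S4=33 blocked=[]
Op 4: conn=38 S1=33 S2=17 S3=52 S4=33 blocked=[]
Op 5: conn=38 S1=57 S2=17 S3=52 S4=33 blocked=[]
Op 6: conn=56 S1=57 S2=17 S3=52 S4=33 blocked=[]
Op 7: conn=83 S1=57 S2=17 S3=52 S4=33 blocked=[]
Op 8: conn=73 S1=57 S2=7 S3=52 S4=33 blocked=[]
Op 9: conn=73 S1=57 S2=7 S3=62 S4=33 blocked=[]
Op 10: conn=62 S1=57 S2=-4 S3=62 S4=33 blocked=[2]
Op 11: conn=48 S1=57 S2=-4 S3=48 S4=33 blocked=[2]
Op 12: conn=38 S1=57 S2=-4 S3=48 S4=23 blocked=[2]
Op 13: conn=18 S1=37 S2=-4 S3=48 S4=23 blocked=[2]
Op 14: conn=5 S1=37 S2=-4 S3=48 S4=10 blocked=[2]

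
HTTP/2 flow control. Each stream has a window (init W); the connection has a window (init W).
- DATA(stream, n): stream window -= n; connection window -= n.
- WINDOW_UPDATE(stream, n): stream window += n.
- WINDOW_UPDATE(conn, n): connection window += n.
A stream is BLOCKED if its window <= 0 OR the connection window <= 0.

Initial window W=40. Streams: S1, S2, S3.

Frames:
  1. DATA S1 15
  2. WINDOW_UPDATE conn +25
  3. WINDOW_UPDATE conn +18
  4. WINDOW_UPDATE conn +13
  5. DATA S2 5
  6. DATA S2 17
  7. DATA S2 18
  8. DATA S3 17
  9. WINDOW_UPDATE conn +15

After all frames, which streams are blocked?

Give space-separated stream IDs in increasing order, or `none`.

Op 1: conn=25 S1=25 S2=40 S3=40 blocked=[]
Op 2: conn=50 S1=25 S2=40 S3=40 blocked=[]
Op 3: conn=68 S1=25 S2=40 S3=40 blocked=[]
Op 4: conn=81 S1=25 S2=40 S3=40 blocked=[]
Op 5: conn=76 S1=25 S2=35 S3=40 blocked=[]
Op 6: conn=59 S1=25 S2=18 S3=40 blocked=[]
Op 7: conn=41 S1=25 S2=0 S3=40 blocked=[2]
Op 8: conn=24 S1=25 S2=0 S3=23 blocked=[2]
Op 9: conn=39 S1=25 S2=0 S3=23 blocked=[2]

Answer: S2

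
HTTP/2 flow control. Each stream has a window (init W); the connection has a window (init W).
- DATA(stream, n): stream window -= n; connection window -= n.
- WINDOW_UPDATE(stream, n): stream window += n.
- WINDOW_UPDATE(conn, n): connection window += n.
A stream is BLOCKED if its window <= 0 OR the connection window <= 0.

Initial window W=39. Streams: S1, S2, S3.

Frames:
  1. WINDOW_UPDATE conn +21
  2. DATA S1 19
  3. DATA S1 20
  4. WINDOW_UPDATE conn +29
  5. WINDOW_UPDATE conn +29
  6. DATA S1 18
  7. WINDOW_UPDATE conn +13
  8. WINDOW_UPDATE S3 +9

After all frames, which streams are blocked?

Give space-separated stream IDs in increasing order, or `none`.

Answer: S1

Derivation:
Op 1: conn=60 S1=39 S2=39 S3=39 blocked=[]
Op 2: conn=41 S1=20 S2=39 S3=39 blocked=[]
Op 3: conn=21 S1=0 S2=39 S3=39 blocked=[1]
Op 4: conn=50 S1=0 S2=39 S3=39 blocked=[1]
Op 5: conn=79 S1=0 S2=39 S3=39 blocked=[1]
Op 6: conn=61 S1=-18 S2=39 S3=39 blocked=[1]
Op 7: conn=74 S1=-18 S2=39 S3=39 blocked=[1]
Op 8: conn=74 S1=-18 S2=39 S3=48 blocked=[1]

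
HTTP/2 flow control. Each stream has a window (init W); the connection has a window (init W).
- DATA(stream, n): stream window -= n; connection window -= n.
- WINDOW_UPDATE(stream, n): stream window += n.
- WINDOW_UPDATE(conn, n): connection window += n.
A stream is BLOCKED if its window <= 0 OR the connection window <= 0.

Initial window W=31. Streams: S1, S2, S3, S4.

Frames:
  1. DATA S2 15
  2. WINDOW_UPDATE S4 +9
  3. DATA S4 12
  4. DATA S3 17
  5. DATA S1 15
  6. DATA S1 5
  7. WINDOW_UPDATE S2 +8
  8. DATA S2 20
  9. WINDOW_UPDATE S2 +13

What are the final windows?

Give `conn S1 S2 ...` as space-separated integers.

Op 1: conn=16 S1=31 S2=16 S3=31 S4=31 blocked=[]
Op 2: conn=16 S1=31 S2=16 S3=31 S4=40 blocked=[]
Op 3: conn=4 S1=31 S2=16 S3=31 S4=28 blocked=[]
Op 4: conn=-13 S1=31 S2=16 S3=14 S4=28 blocked=[1, 2, 3, 4]
Op 5: conn=-28 S1=16 S2=16 S3=14 S4=28 blocked=[1, 2, 3, 4]
Op 6: conn=-33 S1=11 S2=16 S3=14 S4=28 blocked=[1, 2, 3, 4]
Op 7: conn=-33 S1=11 S2=24 S3=14 S4=28 blocked=[1, 2, 3, 4]
Op 8: conn=-53 S1=11 S2=4 S3=14 S4=28 blocked=[1, 2, 3, 4]
Op 9: conn=-53 S1=11 S2=17 S3=14 S4=28 blocked=[1, 2, 3, 4]

Answer: -53 11 17 14 28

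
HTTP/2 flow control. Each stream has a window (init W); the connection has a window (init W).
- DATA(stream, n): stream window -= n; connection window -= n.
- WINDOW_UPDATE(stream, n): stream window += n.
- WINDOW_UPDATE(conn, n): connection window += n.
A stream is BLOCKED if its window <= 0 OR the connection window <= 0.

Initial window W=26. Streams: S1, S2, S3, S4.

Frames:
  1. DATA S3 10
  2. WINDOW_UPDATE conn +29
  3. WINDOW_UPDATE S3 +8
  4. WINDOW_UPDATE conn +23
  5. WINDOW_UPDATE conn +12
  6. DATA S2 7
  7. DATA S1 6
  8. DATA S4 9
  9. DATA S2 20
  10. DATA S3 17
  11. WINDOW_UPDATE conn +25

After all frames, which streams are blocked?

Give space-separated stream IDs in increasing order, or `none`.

Answer: S2

Derivation:
Op 1: conn=16 S1=26 S2=26 S3=16 S4=26 blocked=[]
Op 2: conn=45 S1=26 S2=26 S3=16 S4=26 blocked=[]
Op 3: conn=45 S1=26 S2=26 S3=24 S4=26 blocked=[]
Op 4: conn=68 S1=26 S2=26 S3=24 S4=26 blocked=[]
Op 5: conn=80 S1=26 S2=26 S3=24 S4=26 blocked=[]
Op 6: conn=73 S1=26 S2=19 S3=24 S4=26 blocked=[]
Op 7: conn=67 S1=20 S2=19 S3=24 S4=26 blocked=[]
Op 8: conn=58 S1=20 S2=19 S3=24 S4=17 blocked=[]
Op 9: conn=38 S1=20 S2=-1 S3=24 S4=17 blocked=[2]
Op 10: conn=21 S1=20 S2=-1 S3=7 S4=17 blocked=[2]
Op 11: conn=46 S1=20 S2=-1 S3=7 S4=17 blocked=[2]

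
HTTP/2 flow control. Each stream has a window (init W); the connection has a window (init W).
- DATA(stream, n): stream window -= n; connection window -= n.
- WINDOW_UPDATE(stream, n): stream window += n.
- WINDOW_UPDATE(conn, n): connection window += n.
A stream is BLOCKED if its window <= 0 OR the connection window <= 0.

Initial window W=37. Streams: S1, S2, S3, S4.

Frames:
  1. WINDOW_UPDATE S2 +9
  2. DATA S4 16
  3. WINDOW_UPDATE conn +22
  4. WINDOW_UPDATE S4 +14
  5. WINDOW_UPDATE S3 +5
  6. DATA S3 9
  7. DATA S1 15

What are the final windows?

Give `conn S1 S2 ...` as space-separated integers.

Op 1: conn=37 S1=37 S2=46 S3=37 S4=37 blocked=[]
Op 2: conn=21 S1=37 S2=46 S3=37 S4=21 blocked=[]
Op 3: conn=43 S1=37 S2=46 S3=37 S4=21 blocked=[]
Op 4: conn=43 S1=37 S2=46 S3=37 S4=35 blocked=[]
Op 5: conn=43 S1=37 S2=46 S3=42 S4=35 blocked=[]
Op 6: conn=34 S1=37 S2=46 S3=33 S4=35 blocked=[]
Op 7: conn=19 S1=22 S2=46 S3=33 S4=35 blocked=[]

Answer: 19 22 46 33 35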